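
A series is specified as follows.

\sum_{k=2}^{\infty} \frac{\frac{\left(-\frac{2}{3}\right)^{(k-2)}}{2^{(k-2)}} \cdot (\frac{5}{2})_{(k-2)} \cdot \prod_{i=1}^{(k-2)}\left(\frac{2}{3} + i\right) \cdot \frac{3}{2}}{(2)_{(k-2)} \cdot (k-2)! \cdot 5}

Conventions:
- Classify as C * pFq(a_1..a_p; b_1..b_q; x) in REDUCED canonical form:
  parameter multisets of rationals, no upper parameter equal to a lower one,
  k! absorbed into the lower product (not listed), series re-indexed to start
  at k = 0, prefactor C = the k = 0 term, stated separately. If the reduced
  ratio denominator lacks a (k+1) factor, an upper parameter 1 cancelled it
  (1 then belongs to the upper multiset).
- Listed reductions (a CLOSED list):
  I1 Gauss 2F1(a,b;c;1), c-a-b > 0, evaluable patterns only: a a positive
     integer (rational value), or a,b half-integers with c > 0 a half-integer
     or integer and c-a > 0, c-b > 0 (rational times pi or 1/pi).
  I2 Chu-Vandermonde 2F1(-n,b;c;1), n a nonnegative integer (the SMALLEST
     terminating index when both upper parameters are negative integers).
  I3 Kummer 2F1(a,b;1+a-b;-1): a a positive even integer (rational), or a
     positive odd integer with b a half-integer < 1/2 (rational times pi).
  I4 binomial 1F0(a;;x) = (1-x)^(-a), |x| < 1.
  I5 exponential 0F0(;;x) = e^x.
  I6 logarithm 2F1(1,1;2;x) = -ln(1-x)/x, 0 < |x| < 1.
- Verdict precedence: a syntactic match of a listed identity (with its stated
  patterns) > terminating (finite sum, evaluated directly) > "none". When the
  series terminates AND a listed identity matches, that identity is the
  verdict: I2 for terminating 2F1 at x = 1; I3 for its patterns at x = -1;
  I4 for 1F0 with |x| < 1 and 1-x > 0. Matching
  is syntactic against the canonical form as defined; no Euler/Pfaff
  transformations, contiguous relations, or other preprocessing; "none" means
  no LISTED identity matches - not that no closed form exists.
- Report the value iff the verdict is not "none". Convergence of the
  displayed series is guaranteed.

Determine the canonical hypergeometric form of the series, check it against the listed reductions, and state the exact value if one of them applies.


Key observation: x = -\frac{1}{3} and the constant factors (prefactor 3/10) combine into one prefactor.
Adjacent-term ratio: r(k) = -\frac{1}{3} * (k+\frac{5}{3}) (k+\frac{5}{2}) / [(k+2) (k+1)] - rational; roots negated = parameters, x = -\frac{1}{3}, C = \frac{3}{10}.

Reduced: x = -\frac{1}{3}, 2F1, upper = {\frac{5}{3}, \frac{5}{2}}, lower = {2}, C = \frac{3}{10}. Verdict: none. Every listed pattern misses the 2F1 form at -\frac{1}{3}, upper {\frac{5}{3}, \frac{5}{2}}.


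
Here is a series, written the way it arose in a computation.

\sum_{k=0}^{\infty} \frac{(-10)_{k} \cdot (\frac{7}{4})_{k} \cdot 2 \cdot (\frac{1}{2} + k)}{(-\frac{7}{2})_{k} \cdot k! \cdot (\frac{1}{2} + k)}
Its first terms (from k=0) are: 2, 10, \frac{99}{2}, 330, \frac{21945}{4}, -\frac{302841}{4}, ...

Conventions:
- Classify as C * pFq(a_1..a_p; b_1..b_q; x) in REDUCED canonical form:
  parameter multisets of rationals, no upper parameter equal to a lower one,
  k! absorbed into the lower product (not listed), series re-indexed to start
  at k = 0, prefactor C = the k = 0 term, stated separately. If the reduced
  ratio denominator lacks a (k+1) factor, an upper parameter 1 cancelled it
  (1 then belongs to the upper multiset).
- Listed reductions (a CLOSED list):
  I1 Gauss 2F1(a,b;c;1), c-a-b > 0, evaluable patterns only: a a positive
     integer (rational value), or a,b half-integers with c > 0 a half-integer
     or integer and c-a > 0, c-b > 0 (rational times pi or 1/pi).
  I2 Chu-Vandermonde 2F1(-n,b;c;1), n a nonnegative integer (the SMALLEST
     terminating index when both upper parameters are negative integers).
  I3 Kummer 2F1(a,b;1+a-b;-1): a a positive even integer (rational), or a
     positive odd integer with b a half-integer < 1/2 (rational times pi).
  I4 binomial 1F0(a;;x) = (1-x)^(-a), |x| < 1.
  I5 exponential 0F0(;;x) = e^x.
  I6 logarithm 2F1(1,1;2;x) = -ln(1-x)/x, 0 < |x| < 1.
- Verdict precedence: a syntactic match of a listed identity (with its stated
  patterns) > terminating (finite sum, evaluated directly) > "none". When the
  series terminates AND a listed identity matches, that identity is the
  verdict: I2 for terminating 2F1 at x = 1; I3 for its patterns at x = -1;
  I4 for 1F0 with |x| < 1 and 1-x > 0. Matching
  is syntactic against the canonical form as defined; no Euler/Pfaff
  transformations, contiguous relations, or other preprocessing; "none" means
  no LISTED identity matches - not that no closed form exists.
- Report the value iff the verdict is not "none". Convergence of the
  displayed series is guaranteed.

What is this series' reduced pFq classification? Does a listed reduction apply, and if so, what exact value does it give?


The series (x = 1) is 2F1: upper {-10, \frac{7}{4}}, lower {-\frac{7}{2}}, prefactor 2. Verdict: this is Chu-Vandermonde (I2) (terminating 2F1 at x = 1 with n = 10, b = 7/4, c = -\frac{7}{2}). Its exact value is \frac{663}{512}.

First insight: x = 1 and the factor k + 1/2 cancels (top and bottom), leaving C = 2, x = 1.
Term ratio: r(k) = 1 * (k-10) (k+\frac{7}{4}) / [(k-\frac{7}{2}) (k+1)] - rational in k, leading ratio 1; with t_0 = 2, classification follows.


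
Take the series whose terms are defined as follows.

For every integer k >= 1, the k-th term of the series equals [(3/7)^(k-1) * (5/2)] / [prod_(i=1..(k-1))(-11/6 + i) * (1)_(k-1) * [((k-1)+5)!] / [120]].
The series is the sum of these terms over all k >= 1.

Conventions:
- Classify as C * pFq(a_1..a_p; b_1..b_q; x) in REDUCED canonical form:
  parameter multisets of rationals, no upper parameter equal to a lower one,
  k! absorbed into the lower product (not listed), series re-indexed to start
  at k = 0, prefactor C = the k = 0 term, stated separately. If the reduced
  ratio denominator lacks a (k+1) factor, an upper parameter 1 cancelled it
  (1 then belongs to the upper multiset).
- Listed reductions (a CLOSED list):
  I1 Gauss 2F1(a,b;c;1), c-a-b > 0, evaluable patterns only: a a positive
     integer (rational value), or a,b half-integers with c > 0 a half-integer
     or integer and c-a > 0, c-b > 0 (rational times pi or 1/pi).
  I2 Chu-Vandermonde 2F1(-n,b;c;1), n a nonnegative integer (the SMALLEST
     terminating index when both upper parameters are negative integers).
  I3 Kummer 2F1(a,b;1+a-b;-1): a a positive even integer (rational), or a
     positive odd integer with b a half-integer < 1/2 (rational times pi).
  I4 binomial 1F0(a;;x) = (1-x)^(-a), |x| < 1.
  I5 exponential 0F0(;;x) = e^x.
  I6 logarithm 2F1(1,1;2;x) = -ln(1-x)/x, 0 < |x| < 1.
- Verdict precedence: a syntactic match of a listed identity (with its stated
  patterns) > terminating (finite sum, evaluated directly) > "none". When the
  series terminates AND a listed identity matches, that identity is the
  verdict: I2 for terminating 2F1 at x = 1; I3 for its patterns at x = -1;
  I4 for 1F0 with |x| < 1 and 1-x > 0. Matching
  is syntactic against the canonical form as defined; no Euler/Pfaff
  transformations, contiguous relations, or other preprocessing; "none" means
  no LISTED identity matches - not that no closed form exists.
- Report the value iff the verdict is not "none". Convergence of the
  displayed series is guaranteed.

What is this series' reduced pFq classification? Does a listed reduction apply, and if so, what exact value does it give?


Canonical form: C = 5/2 times 0F2 with upper {-}, lower {-5/6, 6}, x = 3/7. Verdict: none here - no I1-I6 shape fits x = 3/7 with lower {-5/6, 6}.

The tell: with t_0 = 5/2, (1)_k (C = 5/2) is k! itself.
Adjacent-term ratio: r(k) = (3/7) * 1 / [(k-5/6) (k+6) (k+1)] - rational in k, leading ratio (3/7); with t_0 = 5/2, classification follows.


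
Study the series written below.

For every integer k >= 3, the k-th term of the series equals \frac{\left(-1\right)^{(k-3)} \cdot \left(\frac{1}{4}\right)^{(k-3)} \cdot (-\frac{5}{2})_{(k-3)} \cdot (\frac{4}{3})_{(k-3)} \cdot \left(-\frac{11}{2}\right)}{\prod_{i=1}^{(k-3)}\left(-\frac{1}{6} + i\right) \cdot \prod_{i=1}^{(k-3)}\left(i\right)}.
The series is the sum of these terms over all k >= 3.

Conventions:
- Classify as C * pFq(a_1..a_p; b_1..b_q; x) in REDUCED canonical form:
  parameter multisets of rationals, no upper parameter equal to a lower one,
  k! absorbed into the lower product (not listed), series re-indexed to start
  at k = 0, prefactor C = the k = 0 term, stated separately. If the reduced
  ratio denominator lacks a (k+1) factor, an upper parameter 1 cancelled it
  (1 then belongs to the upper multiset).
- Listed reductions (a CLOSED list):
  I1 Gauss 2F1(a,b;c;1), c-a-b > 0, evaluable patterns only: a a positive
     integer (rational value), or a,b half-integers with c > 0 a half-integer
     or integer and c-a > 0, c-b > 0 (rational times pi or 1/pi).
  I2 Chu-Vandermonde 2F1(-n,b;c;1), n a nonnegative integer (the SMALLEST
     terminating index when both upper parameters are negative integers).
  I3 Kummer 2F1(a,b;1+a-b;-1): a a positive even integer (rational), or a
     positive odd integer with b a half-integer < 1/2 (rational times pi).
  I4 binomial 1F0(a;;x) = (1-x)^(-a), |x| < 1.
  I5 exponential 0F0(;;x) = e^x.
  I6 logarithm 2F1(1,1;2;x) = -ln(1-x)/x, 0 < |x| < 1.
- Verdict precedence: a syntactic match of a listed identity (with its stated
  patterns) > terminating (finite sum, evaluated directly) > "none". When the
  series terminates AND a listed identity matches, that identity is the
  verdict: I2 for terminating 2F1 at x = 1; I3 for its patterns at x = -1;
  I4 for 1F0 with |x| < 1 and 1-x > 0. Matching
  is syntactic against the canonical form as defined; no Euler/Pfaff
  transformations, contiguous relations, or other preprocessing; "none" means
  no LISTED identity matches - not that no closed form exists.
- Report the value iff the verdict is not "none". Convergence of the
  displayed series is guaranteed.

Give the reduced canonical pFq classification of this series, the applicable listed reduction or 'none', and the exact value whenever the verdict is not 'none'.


The series (x = -\frac{1}{4}) is 2F1: upper {-\frac{5}{2}, \frac{4}{3}}, lower {\frac{5}{6}}, prefactor -\frac{11}{2}. Verdict: none - this 2F1 at x = -\frac{1}{4} matches no listed pattern, and upper {-\frac{5}{2}, \frac{4}{3}} holds no stopper.

Key observation: with t_0 = -\frac{11}{2}, the (-1)^k factor (prefactor -11/2) folds into the argument's sign.
Step ratio: r(k) = -\frac{1}{4} * (k-\frac{5}{2}) (k+\frac{4}{3}) / [(k+\frac{5}{6}) (k+1)] ; factor over Q: parameters, x = -\frac{1}{4}, and C = -\frac{11}{2}.


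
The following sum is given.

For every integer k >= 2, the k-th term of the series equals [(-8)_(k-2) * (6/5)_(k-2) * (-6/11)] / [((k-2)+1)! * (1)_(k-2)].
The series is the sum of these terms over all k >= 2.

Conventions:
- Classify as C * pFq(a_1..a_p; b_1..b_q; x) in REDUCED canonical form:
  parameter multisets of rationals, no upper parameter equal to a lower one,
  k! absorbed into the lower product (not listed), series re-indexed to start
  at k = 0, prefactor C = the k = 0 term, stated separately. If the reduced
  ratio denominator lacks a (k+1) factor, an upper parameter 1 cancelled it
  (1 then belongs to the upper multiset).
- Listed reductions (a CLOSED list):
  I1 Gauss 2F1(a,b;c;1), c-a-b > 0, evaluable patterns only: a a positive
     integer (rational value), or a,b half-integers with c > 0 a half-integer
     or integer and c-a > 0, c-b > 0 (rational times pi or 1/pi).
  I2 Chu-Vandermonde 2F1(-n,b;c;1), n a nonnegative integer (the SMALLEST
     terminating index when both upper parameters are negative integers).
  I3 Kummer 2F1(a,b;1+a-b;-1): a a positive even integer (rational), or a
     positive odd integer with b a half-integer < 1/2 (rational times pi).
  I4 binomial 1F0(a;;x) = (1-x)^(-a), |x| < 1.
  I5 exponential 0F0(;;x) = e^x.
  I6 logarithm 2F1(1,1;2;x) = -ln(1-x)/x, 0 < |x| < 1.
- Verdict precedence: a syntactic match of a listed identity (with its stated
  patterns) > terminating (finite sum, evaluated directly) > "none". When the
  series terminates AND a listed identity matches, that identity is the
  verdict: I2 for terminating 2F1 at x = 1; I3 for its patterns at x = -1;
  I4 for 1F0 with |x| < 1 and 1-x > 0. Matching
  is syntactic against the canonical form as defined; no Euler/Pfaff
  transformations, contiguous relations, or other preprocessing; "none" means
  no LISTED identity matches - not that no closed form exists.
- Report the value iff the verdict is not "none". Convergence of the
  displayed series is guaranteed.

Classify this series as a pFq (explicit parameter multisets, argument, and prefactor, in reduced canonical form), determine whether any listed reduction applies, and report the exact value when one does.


Reduced: x = 1, 2F1, upper = {-8, 6/5}, lower = {2}, C = -6/11. Verdict at x = 1: Chu-Vandermonde (I2) matches (terminating 2F1 at x = 1 with n = 8, b = 6/5, c = 2). Its exact value is -730626/21484375.

Key step: t_0 being -6/11, (1)_k (prefactor -6/11) is k! itself.
Adjacent-term ratio: r(k) = 1 * (k-8) (k+6/5) / [(k+2) (k+1)] - poly over poly, x = 1 from leading terms; C = -6/11 at k = 0.


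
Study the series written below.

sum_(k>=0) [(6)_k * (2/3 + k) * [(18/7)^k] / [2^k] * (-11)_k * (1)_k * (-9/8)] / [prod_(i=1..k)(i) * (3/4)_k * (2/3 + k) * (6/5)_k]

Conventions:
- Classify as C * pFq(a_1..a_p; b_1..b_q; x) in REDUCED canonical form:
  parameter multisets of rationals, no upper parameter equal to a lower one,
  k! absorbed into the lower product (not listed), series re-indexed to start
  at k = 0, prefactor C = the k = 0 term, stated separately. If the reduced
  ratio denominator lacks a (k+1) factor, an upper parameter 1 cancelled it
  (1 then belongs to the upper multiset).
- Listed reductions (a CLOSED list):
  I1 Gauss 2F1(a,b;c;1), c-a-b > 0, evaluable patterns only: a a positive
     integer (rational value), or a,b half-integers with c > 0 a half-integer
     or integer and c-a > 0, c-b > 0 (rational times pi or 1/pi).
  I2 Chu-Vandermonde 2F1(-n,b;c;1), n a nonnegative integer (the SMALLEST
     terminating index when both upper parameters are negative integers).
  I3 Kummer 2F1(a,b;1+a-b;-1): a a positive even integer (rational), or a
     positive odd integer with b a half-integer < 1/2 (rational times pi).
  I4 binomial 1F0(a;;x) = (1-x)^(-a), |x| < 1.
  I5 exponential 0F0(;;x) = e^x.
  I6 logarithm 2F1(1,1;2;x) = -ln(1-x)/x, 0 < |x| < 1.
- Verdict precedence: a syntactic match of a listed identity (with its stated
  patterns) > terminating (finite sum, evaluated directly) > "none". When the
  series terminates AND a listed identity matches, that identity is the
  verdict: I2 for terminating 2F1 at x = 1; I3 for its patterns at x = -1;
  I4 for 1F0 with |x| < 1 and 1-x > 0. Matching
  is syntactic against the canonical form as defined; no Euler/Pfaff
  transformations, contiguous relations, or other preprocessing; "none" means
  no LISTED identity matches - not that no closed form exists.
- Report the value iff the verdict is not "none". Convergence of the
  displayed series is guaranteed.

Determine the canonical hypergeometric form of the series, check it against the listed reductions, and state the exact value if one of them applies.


At argument 9/7: a 3F2 with upper {-11, 1, 6}, lower {3/4, 6/5}, scaled by C = -9/8. Verdict: terminating (-11 upstairs). 12 nonzero terms in all; added directly. Hence: 84910629895699551614091/32055338069152131215048.

Structural cue: from the first term -9/8: k + 2/3 divides numerator and denominator alike; prefactor -9/8 after cancelling.
Ratio: r(k) = (9/7) * (k-11) (k+1) (k+6) / [(k+3/4) (k+6/5) (k+1)] - rational; roots negated = parameters, x = (9/7), C = -9/8.


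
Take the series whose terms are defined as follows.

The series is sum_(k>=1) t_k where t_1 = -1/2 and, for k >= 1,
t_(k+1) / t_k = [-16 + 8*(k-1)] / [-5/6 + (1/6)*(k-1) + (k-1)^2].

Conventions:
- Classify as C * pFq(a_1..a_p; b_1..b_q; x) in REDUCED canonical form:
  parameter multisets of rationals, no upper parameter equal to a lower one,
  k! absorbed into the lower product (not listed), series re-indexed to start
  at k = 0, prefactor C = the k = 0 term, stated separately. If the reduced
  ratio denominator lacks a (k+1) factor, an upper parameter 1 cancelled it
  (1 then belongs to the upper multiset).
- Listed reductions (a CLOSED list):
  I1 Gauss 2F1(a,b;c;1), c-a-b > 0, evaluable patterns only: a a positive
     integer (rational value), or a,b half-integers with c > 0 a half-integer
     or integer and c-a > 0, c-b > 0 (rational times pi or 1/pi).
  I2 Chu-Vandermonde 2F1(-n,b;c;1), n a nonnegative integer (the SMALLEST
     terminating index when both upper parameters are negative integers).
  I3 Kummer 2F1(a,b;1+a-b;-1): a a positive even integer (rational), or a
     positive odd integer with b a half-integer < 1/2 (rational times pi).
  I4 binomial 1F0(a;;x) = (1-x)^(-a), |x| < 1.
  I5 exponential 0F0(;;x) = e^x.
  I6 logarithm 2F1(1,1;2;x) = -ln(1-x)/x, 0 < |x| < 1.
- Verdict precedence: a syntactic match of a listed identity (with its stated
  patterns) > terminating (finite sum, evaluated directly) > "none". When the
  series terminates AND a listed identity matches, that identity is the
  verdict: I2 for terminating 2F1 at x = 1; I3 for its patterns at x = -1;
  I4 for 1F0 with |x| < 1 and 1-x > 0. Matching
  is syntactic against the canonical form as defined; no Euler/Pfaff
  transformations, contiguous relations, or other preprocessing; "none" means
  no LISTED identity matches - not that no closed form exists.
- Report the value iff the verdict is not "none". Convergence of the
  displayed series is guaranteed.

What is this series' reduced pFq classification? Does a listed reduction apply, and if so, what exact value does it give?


This is -1/2 * 1F1(-2; -5/6; 8) in reduced canonical form. Verdict: terminating at k = 2: the factor (-2)_k kills every later term; summing the 3 survivors is exact. Sum: 2203/10.

The tell: with t_0 = -1/2, factor the ratio over Q (C = -1/2): negated roots = parameters.
Ratio: r(k) = 8 * (k-2) / [(k-5/6) (k+1)] - poly over poly, x = 8 from leading terms; C = -1/2 at k = 0.


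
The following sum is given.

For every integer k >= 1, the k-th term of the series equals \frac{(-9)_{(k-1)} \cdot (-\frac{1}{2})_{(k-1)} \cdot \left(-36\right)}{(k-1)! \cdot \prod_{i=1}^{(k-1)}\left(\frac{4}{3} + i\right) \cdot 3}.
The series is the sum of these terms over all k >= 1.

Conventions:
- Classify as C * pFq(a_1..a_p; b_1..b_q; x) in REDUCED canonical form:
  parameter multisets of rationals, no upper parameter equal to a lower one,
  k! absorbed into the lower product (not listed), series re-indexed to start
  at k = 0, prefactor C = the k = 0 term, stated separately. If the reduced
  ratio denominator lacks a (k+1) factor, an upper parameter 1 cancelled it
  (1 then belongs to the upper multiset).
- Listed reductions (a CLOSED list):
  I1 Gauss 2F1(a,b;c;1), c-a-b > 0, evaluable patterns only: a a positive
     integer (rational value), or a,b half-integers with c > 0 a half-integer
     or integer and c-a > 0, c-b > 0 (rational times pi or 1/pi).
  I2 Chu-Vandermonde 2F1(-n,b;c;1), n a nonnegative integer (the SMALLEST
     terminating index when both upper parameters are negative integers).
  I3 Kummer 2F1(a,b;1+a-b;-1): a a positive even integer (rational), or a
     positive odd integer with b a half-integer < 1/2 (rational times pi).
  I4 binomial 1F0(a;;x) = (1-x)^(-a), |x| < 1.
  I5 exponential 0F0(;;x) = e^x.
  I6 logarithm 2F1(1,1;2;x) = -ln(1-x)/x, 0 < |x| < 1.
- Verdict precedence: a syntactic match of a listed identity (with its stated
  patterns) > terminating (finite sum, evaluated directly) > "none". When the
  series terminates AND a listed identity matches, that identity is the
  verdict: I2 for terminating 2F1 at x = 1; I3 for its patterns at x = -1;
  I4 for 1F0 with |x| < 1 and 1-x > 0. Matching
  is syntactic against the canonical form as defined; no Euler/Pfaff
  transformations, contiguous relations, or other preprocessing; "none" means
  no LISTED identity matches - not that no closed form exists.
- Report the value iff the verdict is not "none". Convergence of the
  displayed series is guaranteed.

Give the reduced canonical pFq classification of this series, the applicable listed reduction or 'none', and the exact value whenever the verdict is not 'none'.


Reduced: x = 1, 2F1, upper = {-9, -\frac{1}{2}}, lower = {\frac{7}{3}}, C = -12. Verdict (x = 1): Vandermonde's identity (I2) applies (terminating 2F1 at x = 1 with n = 9, b = -1/2, c = \frac{7}{3}). Its exact value is -\frac{204977223393}{7430635520}.

Key observation: from the first term -12: the lower running product (prefactor -12) is a rising factorial.
Ratio: r(k) = 1 * (k-9) (k-\frac{1}{2}) / [(k+\frac{7}{3}) (k+1)] - rational in k, leading ratio 1; with t_0 = -12, classification follows.


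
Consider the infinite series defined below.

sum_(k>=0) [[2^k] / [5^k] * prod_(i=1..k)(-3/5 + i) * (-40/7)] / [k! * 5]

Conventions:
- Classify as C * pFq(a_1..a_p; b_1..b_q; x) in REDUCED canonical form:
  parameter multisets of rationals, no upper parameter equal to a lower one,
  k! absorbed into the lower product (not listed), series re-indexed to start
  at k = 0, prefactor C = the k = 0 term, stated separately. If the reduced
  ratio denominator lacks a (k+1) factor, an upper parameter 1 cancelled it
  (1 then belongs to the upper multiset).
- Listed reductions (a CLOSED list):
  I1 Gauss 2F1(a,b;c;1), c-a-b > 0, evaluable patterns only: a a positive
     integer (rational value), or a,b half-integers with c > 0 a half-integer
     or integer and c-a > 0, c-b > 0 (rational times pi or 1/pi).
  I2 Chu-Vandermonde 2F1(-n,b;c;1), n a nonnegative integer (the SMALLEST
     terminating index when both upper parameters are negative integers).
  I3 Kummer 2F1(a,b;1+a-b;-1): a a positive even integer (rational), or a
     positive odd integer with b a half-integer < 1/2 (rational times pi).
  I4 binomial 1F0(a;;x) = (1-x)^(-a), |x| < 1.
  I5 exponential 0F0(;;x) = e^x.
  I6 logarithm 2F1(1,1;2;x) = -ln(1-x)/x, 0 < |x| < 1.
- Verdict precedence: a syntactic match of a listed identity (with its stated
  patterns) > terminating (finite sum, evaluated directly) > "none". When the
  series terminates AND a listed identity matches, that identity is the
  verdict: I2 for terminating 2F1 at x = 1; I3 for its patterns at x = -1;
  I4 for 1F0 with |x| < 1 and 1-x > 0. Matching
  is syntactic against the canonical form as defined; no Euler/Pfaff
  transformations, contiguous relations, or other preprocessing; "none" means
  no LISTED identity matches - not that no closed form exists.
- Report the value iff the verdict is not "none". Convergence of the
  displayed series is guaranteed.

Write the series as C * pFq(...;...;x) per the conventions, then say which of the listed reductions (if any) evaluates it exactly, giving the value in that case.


Classification (C = -8/7): 1F0 with upper {2/5}, lower {-}, argument x = 2/5. Verdict: binomial (I4) matches (the 1F0 binomial series: exponent -2/5, x = 2/5). Hence: (-8/7) * (3/5)^(-2/5).

The tell: x = (2/5) and the running product (prefactor -8/7) telescopes to a rising factorial.
Ratio: r(k) = (2/5) * (k+2/5) / [(k+1)] - rational in k, leading ratio (2/5); with t_0 = -8/7, classification follows.


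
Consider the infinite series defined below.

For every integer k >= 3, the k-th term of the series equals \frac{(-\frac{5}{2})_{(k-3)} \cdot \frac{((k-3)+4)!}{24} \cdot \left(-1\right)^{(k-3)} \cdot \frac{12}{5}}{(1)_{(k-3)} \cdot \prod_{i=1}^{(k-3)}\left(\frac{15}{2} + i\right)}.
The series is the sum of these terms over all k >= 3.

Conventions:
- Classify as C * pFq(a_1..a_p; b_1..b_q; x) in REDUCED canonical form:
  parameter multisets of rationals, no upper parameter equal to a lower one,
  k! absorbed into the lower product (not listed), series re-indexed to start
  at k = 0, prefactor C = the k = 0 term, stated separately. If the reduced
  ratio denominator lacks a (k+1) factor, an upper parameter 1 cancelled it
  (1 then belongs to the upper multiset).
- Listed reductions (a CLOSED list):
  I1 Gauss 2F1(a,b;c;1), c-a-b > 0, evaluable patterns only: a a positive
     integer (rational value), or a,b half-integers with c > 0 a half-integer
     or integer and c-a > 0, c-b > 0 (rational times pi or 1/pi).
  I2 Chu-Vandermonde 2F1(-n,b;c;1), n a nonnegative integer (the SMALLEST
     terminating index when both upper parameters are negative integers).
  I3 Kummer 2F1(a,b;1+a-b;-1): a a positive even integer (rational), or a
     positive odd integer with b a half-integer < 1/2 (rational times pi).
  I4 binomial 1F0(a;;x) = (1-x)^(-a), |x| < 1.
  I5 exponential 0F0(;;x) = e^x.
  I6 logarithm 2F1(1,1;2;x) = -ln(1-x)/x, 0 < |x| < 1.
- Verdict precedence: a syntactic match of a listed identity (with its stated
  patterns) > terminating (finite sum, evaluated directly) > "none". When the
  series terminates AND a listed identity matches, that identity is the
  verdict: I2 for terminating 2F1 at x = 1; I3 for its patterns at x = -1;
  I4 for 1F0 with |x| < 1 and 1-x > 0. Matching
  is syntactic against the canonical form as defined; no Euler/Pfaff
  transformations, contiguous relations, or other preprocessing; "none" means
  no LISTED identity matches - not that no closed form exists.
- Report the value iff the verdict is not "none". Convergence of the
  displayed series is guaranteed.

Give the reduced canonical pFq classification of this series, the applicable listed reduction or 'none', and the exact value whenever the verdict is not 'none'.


Reduced: x = -1, 2F1, upper = {-\frac{5}{2}, 5}, lower = {\frac{17}{2}}, C = \frac{12}{5}. Verdict: Kummer (I3) applies (x = -1; c = \frac{17}{2} equals 1+a-b for upper {-\frac{5}{2}, 5}: listed pattern). Value: \frac{81081}{32768} \cdot \pi.

Key step: with t_0 = \frac{12}{5}, the factorial ratio (C = 12/5, x = -1) (k+a-1)!/(a-1)! is a rising factorial (a)_k.
Term ratio: r(k) = -1 * (k-\frac{5}{2}) (k+5) / [(k+\frac{17}{2}) (k+1)] - poly over poly, x = -1 from leading terms; C = \frac{12}{5} at k = 0.


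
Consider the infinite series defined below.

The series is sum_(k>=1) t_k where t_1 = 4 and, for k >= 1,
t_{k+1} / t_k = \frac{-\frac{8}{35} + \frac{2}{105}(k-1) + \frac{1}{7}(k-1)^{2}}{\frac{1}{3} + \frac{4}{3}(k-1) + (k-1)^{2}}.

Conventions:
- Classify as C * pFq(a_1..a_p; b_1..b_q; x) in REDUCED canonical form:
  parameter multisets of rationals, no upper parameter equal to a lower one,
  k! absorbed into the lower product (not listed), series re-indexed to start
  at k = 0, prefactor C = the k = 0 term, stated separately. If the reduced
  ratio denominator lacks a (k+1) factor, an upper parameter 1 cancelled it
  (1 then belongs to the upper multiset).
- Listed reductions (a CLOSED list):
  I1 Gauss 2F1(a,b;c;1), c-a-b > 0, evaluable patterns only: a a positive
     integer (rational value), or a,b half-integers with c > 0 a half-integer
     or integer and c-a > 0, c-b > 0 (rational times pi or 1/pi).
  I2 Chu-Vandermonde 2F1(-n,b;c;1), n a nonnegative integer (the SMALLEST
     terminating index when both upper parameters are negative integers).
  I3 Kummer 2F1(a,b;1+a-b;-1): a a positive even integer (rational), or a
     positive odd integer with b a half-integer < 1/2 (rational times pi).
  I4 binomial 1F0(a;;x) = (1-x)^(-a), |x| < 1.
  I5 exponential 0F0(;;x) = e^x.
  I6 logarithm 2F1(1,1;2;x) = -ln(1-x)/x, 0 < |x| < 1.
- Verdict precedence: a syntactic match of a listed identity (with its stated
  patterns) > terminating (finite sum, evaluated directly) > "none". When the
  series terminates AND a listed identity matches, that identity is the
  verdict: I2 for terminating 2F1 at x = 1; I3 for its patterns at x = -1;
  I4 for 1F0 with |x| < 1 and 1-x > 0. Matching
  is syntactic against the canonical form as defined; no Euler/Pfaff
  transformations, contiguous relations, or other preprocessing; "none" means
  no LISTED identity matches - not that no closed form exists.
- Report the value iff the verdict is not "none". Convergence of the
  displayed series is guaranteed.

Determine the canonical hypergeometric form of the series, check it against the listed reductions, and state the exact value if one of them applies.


The tell: x = \frac{1}{7} and roots of the ratio polynomials (C = 4, x = 1/7) are the negated parameters.
Term ratio: r(k) = \frac{1}{7} * (k-\frac{6}{5}) (k+\frac{4}{3}) / [(k+\frac{1}{3}) (k+1)] - poly over poly, x = \frac{1}{7} from leading terms; C = 4 at k = 0.

x = \frac{1}{7} here; the reduced form reads 2F1, upper {-\frac{6}{5}, \frac{4}{3}}, lower {\frac{1}{3}}, C = 4. Verdict: none (x = \frac{1}{7}): each listed identity misses the multisets {-\frac{6}{5}, \frac{4}{3}} ; {\frac{1}{3}}.


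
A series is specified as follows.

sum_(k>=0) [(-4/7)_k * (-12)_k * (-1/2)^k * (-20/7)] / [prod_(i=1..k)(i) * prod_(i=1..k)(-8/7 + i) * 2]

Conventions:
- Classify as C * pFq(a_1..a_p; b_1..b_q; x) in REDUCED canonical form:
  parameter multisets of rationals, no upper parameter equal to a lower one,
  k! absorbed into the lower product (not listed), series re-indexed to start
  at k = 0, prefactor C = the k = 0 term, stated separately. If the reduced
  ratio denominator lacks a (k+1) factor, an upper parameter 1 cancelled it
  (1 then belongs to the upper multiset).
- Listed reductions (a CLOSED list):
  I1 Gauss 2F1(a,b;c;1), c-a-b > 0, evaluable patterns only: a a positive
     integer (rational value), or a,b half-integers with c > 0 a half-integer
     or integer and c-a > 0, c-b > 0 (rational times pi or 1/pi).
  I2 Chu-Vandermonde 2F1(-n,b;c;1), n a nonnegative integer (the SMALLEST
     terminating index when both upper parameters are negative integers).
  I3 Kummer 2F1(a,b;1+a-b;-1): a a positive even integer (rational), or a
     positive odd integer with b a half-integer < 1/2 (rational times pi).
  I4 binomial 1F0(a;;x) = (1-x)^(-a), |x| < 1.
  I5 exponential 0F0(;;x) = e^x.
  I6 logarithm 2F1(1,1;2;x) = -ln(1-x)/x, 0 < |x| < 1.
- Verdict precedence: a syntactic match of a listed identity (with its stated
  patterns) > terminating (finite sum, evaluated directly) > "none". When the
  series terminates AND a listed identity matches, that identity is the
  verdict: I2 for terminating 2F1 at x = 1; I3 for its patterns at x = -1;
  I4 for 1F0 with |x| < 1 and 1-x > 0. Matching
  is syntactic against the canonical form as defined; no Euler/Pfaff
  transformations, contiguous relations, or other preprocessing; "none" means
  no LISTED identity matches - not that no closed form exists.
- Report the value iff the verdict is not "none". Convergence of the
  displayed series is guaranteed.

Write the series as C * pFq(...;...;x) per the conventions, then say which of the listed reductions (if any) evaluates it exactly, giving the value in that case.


At argument -1/2: a 2F1 with upper {-12, -4/7}, lower {-1/7}, scaled by C = -10/7. Verdict: terminating - no listed pattern fits, but -12 in the upper list cuts the series at k = 12; direct evaluation. Its exact value is -7095656795/25718784.

Key observation: with t_0 = -10/7, the constant factors (C = -10/7, x = -1/2) combine into one prefactor.
Ratio: r(k) = (-1/2) * (k-12) (k-4/7) / [(k-1/7) (k+1)] - rational in k, leading ratio (-1/2); with t_0 = -10/7, classification follows.


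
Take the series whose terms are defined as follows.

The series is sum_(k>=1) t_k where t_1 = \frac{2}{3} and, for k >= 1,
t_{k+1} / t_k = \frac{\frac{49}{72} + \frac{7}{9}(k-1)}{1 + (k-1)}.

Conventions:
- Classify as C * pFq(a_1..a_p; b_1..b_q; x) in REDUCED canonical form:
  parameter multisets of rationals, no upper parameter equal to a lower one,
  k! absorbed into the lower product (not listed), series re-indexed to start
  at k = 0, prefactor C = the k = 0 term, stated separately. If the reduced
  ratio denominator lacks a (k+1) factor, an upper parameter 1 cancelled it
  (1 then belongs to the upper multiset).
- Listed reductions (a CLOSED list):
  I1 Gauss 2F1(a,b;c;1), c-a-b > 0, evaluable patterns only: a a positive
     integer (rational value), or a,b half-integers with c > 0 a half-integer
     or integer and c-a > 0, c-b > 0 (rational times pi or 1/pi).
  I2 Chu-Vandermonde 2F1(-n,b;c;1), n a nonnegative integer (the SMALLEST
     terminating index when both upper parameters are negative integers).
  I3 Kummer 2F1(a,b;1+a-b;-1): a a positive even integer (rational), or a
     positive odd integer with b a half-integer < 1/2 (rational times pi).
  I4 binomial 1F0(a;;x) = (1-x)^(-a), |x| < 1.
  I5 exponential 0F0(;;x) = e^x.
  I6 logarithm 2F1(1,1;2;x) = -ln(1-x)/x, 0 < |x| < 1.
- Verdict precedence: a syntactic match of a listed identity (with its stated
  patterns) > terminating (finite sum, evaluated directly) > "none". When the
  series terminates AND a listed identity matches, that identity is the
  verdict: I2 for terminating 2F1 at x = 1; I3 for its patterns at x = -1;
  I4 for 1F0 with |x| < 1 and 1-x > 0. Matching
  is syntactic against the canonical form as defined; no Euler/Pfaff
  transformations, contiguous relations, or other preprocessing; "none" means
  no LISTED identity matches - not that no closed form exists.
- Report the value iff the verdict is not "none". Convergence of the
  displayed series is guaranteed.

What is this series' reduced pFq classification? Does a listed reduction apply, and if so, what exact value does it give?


Key observation: with t_0 = \frac{2}{3}, roots of the ratio polynomials (C = 2/3) are the negated parameters.
Step ratio: r(k) = \frac{7}{9} * (k+\frac{7}{8}) / [(k+1)] - rational in k, leading ratio \frac{7}{9}; with t_0 = \frac{2}{3}, classification follows.

With C = \frac{2}{3}: the canonical form is 1F0(\frac{7}{8}; -; \frac{7}{9}). Verdict: binomial (I4) fires (the 1F0 binomial series: exponent -7/8, x = \frac{7}{9}). Value: \frac{2}{3} \cdot \left(\frac{2}{9}\right)^{-\frac{7}{8}}.


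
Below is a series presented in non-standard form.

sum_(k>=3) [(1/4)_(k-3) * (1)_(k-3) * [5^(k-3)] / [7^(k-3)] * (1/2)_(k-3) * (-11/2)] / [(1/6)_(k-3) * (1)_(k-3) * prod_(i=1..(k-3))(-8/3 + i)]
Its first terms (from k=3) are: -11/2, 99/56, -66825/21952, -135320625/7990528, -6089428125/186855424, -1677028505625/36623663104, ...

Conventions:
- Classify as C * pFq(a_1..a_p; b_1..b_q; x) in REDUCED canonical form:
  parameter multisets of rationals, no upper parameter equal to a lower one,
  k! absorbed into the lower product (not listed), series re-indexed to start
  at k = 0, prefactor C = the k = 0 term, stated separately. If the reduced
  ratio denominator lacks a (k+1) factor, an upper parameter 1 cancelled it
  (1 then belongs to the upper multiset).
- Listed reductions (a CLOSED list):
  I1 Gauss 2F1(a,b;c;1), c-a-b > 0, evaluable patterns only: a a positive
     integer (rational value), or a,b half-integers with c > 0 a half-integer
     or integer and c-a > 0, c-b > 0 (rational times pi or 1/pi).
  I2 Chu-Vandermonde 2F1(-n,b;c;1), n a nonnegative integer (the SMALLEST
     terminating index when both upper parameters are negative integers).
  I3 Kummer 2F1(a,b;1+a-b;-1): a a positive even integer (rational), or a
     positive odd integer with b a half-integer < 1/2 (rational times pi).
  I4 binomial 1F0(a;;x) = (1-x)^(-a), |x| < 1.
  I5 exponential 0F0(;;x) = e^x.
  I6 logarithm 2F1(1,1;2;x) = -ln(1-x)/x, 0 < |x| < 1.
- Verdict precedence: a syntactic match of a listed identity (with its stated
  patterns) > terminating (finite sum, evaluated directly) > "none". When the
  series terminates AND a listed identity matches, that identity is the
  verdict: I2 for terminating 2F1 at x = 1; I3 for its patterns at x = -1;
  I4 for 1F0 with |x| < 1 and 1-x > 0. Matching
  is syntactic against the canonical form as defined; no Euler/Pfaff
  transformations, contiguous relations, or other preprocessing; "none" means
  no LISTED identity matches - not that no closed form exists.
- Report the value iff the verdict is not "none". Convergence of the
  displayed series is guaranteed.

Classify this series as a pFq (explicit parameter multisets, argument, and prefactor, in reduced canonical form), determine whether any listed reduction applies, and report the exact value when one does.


The tell: from the first term -11/2: the two geometric factors (C = -11/2, x = 5/7) combine into one argument.
Ratio: r(k) = (5/7) * (k+1/4) (k+1/2) (k+1) / [(k-5/3) (k+1/6) (k+1)] - poly over poly, x = (5/7) from leading terms; C = -11/2 at k = 0.

This is -11/2 * 3F2(1/4, 1/2, 1; -5/3, 1/6; 5/7) in reduced canonical form. Verdict: none. No listed pattern accepts 3F2(1/4, 1/2, 1; -5/3, 1/6; 5/7).


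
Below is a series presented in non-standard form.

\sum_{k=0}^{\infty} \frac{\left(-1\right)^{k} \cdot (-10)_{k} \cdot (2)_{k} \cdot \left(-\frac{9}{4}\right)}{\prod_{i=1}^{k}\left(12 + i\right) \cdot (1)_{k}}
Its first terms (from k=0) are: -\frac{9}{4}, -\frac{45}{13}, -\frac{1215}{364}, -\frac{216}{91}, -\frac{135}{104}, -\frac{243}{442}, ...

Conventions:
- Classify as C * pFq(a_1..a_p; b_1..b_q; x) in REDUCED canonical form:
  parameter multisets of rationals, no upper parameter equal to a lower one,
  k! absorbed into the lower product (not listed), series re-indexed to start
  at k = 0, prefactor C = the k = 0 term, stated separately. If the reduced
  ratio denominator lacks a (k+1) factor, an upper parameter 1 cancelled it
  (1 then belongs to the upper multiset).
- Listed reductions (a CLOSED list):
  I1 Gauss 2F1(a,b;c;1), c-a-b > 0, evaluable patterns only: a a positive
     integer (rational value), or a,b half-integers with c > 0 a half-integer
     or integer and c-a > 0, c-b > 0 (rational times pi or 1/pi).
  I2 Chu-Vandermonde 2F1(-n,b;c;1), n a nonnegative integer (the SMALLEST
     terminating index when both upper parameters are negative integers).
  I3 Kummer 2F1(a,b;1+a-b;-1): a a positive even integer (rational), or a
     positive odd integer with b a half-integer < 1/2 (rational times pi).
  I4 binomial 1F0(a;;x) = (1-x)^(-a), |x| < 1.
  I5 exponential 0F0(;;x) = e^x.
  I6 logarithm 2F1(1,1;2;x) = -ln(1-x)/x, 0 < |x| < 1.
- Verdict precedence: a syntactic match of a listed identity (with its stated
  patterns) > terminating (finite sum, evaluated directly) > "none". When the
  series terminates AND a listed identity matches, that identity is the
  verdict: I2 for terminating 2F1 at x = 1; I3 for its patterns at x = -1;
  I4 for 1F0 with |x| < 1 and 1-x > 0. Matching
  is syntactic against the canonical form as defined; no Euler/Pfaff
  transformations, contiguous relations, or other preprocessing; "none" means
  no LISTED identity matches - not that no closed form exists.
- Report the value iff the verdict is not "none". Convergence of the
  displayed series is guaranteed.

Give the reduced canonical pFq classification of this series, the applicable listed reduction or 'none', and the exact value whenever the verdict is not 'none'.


Prefactor -\frac{9}{4}, argument -1: 2F1 with upper {-10, 2} over lower {13}. Verdict: Kummer's theorem (I3) fires (x = -1; c = 13 equals 1+a-b for upper {-10, 2}: listed pattern). Its exact value is -\frac{27}{2}.

The tell: from the first term -\frac{9}{4}: (1)_k (C = -9/4) is k! itself.
Consecutive-term ratio: r(k) = -1 * (k-10) (k+2) / [(k+13) (k+1)] - rational in k, leading ratio -1; with t_0 = -\frac{9}{4}, classification follows.


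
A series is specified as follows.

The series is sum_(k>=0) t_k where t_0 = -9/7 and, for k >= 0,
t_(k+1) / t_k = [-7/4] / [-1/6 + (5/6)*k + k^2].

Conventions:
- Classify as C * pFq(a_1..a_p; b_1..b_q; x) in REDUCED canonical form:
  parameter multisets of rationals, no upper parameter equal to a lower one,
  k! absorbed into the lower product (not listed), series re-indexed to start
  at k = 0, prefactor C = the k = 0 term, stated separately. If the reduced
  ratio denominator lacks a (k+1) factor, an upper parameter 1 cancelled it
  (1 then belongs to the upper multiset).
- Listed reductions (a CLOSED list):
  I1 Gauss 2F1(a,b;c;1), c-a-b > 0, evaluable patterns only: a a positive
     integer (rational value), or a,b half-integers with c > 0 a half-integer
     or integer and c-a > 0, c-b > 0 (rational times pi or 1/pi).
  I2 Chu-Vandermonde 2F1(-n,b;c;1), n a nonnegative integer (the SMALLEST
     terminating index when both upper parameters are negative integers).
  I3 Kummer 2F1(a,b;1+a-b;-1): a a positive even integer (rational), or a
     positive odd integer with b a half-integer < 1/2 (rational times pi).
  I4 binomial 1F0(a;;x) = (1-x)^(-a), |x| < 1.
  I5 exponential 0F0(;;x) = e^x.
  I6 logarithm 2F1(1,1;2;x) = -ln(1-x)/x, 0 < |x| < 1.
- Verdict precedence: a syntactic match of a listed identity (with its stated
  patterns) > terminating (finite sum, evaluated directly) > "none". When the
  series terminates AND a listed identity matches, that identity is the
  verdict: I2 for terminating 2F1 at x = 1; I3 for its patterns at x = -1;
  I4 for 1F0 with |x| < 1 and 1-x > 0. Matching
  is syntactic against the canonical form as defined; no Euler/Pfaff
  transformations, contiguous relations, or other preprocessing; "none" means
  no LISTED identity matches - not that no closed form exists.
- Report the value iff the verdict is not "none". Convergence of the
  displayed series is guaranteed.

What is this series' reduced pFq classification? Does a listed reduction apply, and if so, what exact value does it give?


Structural cue: t_0 being -9/7, factor the ratio over Q (prefactor -9/7): negated roots = parameters.
Term ratio: r(k) = (-7/4) * 1 / [(k-1/6) (k+1)] - rational in k, leading ratio (-7/4); with t_0 = -9/7, classification follows.

Reduced: x = -7/4, 0F1, upper = {-}, lower = {-1/6}, C = -9/7. Verdict: none (x = -7/4): each listed identity misses the multisets {-} ; {-1/6}.
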